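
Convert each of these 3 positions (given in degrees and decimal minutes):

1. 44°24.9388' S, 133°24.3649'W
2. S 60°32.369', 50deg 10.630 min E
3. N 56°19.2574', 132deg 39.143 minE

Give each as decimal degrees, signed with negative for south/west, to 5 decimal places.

1. -44.41565, -133.40608
2. -60.53948, 50.17717
3. 56.32096, 132.65238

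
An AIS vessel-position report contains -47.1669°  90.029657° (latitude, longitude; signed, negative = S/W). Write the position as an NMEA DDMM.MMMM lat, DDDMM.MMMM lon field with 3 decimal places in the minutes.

4710.014,S / 09001.779,E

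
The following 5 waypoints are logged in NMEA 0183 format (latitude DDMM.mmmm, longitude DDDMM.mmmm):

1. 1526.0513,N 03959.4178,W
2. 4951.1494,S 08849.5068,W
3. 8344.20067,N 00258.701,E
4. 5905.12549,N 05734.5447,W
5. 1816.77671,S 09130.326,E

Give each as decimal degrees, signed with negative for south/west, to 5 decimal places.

1. 15.43419, -39.99030
2. -49.85249, -88.82511
3. 83.73668, 2.97835
4. 59.08542, -57.57575
5. -18.27961, 91.50543

Point 1:
  Lat: split at 2 digits → 15° and 26.0513′; 15 + 26.0513/60 = 15.434188
  N → positive
  Longitude: split at 3 digits → 039° and 59.4178′; 39 + 59.4178/60 = 39.990297
  W → negative
Point 2:
  Lat: degrees = first 2 digits = 49, minutes = 51.1494; 49 + 51.1494/60 = 49.852490
  hemisphere S, so the sign is −
  Lon: degrees = first 3 digits = 88, minutes = 49.5068; 88 + 49.5068/60 = 88.825113
  W → negative
Point 3:
  Lat: degrees = first 2 digits = 83, minutes = 44.20067; 83 + 44.20067/60 = 83.736678
  N → positive
  Lon: degrees = first 3 digits = 2, minutes = 58.701; 2 + 58.701/60 = 2.978350
  E → positive
Point 4:
  φ: split at 2 digits → 59° and 5.12549′; 59 + 5.12549/60 = 59.085425
  N ⇒ keep positive
  λ: split at 3 digits → 057° and 34.5447′; 57 + 34.5447/60 = 57.575745
  hemisphere W, so the sign is −
Point 5:
  Lat: degrees = first 2 digits = 18, minutes = 16.77671; 18 + 16.77671/60 = 18.279612
  S → negative
  Lon: split at 3 digits → 091° and 30.326′; 91 + 30.326/60 = 91.505433
  E → positive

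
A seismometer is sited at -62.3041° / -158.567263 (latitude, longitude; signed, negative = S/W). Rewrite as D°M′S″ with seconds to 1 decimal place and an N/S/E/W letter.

62°18′14.8″ S, 158°34′2.1″ W

Latitude is negative → S; |value| = 62.304100
φ: 0.304100 × 60 = 18.24600′ → 18′, remainder × 60 = 14.760″
Longitude is negative → W; |value| = 158.567263
Longitude: whole degrees 158; 34.03578′ → 34′ and 2.147″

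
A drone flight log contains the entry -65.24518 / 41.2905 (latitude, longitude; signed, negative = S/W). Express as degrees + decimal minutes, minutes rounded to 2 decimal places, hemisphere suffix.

Latitude is negative → S; |value| = 65.245180
Lat: fractional part 0.245180 → 14.7108 minutes
λ: fractional part 0.290500 → 17.4300 minutes

65° 14.71′ S, 41° 17.43′ E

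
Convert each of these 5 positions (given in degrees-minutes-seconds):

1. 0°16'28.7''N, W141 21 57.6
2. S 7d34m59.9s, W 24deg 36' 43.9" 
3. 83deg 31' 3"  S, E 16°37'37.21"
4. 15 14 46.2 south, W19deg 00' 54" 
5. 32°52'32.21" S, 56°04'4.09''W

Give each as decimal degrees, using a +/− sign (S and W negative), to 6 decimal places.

1. 0.274639, -141.366000
2. -7.583306, -24.612194
3. -83.517500, 16.627003
4. -15.246167, -19.015000
5. -32.875614, -56.067803

Point 1:
  Latitude: 16′ + 28.7″ = 16.47833′; 0 + 16.47833/60 = 0.2746389
  N ⇒ keep positive
  λ: 141° + 21/60 + 57.6/3600 = 141 + 0.350000 + 0.016000 = 141.3660000
  W → negative
Point 2:
  Lat: 34′ + 59.9″ = 34.99833′; 7 + 34.99833/60 = 7.5833056
  S → negative
  Lon: 36′ + 43.9″ = 36.73167′; 24 + 36.73167/60 = 24.6121944
  hemisphere W, so the sign is −
Point 3:
  Lat: 83 + 31/60 + 3/3600 = 83.5175000
  S ⇒ negate
  λ: 16° + 37/60 + 37.21/3600 = 16 + 0.616667 + 0.010336 = 16.6270028
  E ⇒ keep positive
Point 4:
  φ: 15 + 14/60 + 46.2/3600 = 15.2461667
  S ⇒ negate
  λ: 19 + 0/60 + 54/3600 = 19.0150000
  W ⇒ negate
Point 5:
  Latitude: 32 + 52/60 + 32.21/3600 = 32.8756139
  S → negative
  λ: 56° + 4/60 + 4.09/3600 = 56 + 0.066667 + 0.001136 = 56.0678028
  hemisphere W, so the sign is −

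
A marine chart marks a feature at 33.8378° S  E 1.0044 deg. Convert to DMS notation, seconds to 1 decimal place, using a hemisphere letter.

Latitude: 0.837800 × 60 = 50.26800′ → 50′, remainder × 60 = 16.080″
Longitude: 0.004400 × 60 = 0.26400′ → 0′, remainder × 60 = 15.840″

33°50′16.1″ S, 1°00′15.8″ E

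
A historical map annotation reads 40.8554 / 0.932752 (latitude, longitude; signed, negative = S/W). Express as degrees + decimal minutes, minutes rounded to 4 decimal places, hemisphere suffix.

φ: 40° + 0.855400 × 60 = 40° 51.324000′
λ: minutes = (0.932752 − 0) × 60 = 55.965120

40° 51.3240′ N, 0° 55.9651′ E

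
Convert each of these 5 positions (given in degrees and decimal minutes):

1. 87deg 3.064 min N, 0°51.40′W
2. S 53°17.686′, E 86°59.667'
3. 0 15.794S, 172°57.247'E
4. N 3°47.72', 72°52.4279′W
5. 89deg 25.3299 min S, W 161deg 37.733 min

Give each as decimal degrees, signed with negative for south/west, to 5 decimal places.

Point 1:
  φ: 87 + 3.064/60 = 87.051067
  N → positive
  Lon: 0 + 51.4/60 = 0.856667
  W ⇒ negate
Point 2:
  φ: 17.686′ = 0.294767°; total 53.294767
  S ⇒ negate
  Lon: 59.667′ = 0.994450°; total 86.994450
  E ⇒ keep positive
Point 3:
  Lat: 0 + 15.794/60 = 0.263233
  hemisphere S, so the sign is −
  Lon: 57.247′ = 0.954117°; total 172.954117
  E ⇒ keep positive
Point 4:
  φ: 47.72′ = 0.795333°; total 3.795333
  N → positive
  Longitude: 72 + 52.4279/60 = 72.873798
  hemisphere W, so the sign is −
Point 5:
  Lat: 25.3299′ = 0.422165°; total 89.422165
  S → negative
  λ: 161 + 37.733/60 = 161.628883
  W → negative

1. 87.05107, -0.85667
2. -53.29477, 86.99445
3. -0.26323, 172.95412
4. 3.79533, -72.87380
5. -89.42217, -161.62888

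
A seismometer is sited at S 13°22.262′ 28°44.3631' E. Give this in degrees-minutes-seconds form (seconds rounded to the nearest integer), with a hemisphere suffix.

Lat: 22.26200′ → 22′ and 0.26200 × 60 = 15.72″
λ: fractional minutes 0.36310 × 60 = 21.79″

13°22′16″ S, 28°44′22″ E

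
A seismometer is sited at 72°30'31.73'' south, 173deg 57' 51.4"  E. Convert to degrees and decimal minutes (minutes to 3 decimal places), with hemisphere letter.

72° 30.529′ S, 173° 57.857′ E

Lat: seconds/60 = 0.52883; minutes = 30 + 0.52883 = 30.52883
λ: seconds/60 = 0.85667; minutes = 57 + 0.85667 = 57.85667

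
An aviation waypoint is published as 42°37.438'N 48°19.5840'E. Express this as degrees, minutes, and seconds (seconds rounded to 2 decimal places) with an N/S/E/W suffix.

42°37′26.28″ N, 48°19′35.04″ E

Lat: 37.43800′ → 37′ and 0.43800 × 60 = 26.2800″
λ: fractional minutes 0.58400 × 60 = 35.0400″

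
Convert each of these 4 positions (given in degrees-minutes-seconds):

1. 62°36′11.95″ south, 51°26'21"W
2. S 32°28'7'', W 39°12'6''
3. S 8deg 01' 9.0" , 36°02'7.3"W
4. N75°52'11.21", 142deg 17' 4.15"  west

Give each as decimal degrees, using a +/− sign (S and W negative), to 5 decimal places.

1. -62.60332, -51.43917
2. -32.46861, -39.20167
3. -8.01917, -36.03536
4. 75.86978, -142.28449

Point 1:
  Lat: 36′ + 11.95″ = 36.19917′; 62 + 36.19917/60 = 62.603319
  S ⇒ negate
  Longitude: 51° + 26/60 + 21/3600 = 51 + 0.433333 + 0.005833 = 51.439167
  hemisphere W, so the sign is −
Point 2:
  Lat: 32 + 28/60 + 7/3600 = 32.468611
  hemisphere S, so the sign is −
  Lon: 12′ + 6″ = 12.10000′; 39 + 12.10000/60 = 39.201667
  W ⇒ negate
Point 3:
  Lat: 8° + 1/60 + 9/3600 = 8 + 0.016667 + 0.002500 = 8.019167
  hemisphere S, so the sign is −
  λ: 36 + 2/60 + 7.3/3600 = 36.035361
  W ⇒ negate
Point 4:
  Latitude: 75° + 52/60 + 11.21/3600 = 75 + 0.866667 + 0.003114 = 75.869781
  N → positive
  λ: 17′ + 4.15″ = 17.06917′; 142 + 17.06917/60 = 142.284486
  W ⇒ negate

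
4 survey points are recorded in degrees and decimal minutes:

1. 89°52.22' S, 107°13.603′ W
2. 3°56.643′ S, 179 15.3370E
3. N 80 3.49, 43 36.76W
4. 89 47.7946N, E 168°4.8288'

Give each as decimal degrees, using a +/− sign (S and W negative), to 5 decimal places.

Point 1:
  φ: 52.22′ = 0.870333°; total 89.870333
  S ⇒ negate
  Lon: 13.603′ = 0.226717°; total 107.226717
  W → negative
Point 2:
  Latitude: 3 + 56.643/60 = 3.944050
  hemisphere S, so the sign is −
  Lon: 15.337′ = 0.255617°; total 179.255617
  E ⇒ keep positive
Point 3:
  Lat: 80 + 3.49/60 = 80.058167
  N ⇒ keep positive
  Lon: 43 + 36.76/60 = 43.612667
  hemisphere W, so the sign is −
Point 4:
  φ: 47.7946′ = 0.796577°; total 89.796577
  N ⇒ keep positive
  Longitude: 168 + 4.8288/60 = 168.080480
  E ⇒ keep positive

1. -89.87033, -107.22672
2. -3.94405, 179.25562
3. 80.05817, -43.61267
4. 89.79658, 168.08048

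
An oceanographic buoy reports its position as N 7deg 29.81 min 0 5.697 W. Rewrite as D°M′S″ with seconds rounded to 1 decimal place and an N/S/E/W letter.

7°29′48.6″ N, 0°05′41.8″ W

Latitude: 29.81000′ → 29′ and 0.81000 × 60 = 48.600″
λ: 5.69700′ → 5′ and 0.69700 × 60 = 41.820″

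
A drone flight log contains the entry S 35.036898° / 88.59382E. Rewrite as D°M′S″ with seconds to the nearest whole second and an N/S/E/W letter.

φ: 0.036898 × 60 = 2.21388′ → 2′, remainder × 60 = 12.83″
λ: 0.593820° → 35.62920′; 0.62920 × 60 = 37.75″

35°02′13″ S, 88°35′38″ E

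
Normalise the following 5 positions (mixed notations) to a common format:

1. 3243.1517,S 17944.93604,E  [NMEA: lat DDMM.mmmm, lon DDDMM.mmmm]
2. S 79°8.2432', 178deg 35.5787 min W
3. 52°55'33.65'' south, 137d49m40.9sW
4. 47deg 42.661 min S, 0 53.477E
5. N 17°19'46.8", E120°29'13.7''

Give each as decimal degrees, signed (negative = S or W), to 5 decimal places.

Point 1:
  Lat: degrees = first 2 digits = 32, minutes = 43.1517; 32 + 43.1517/60 = 32.719195
  S → negative
  Lon: split at 3 digits → 179° and 44.93604′; 179 + 44.93604/60 = 179.748934
  E → positive
Point 2:
  Lat: 8.2432′ = 0.137387°; total 79.137387
  S ⇒ negate
  Longitude: 178 + 35.5787/60 = 178.592978
  hemisphere W, so the sign is −
Point 3:
  Latitude: 55′ + 33.65″ = 55.56083′; 52 + 55.56083/60 = 52.926014
  hemisphere S, so the sign is −
  Longitude: 49′ + 40.9″ = 49.68167′; 137 + 49.68167/60 = 137.828028
  W → negative
Point 4:
  Lat: 47 + 42.661/60 = 47.711017
  S → negative
  Lon: 53.477′ = 0.891283°; total 0.891283
  E ⇒ keep positive
Point 5:
  φ: 19′ + 46.8″ = 19.78000′; 17 + 19.78000/60 = 17.329667
  N ⇒ keep positive
  Lon: 29′ + 13.7″ = 29.22833′; 120 + 29.22833/60 = 120.487139
  E → positive

1. -32.71920, 179.74893
2. -79.13739, -178.59298
3. -52.92601, -137.82803
4. -47.71102, 0.89128
5. 17.32967, 120.48714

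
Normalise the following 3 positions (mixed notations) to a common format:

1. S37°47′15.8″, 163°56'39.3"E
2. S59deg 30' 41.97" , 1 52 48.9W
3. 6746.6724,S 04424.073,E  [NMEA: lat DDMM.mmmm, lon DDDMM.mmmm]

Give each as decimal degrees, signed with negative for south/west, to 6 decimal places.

1. -37.787722, 163.944250
2. -59.511658, -1.880250
3. -67.777873, 44.401217

Point 1:
  Latitude: 47′ + 15.8″ = 47.26333′; 37 + 47.26333/60 = 37.7877222
  S → negative
  Longitude: 163° + 56/60 + 39.3/3600 = 163 + 0.933333 + 0.010917 = 163.9442500
  E → positive
Point 2:
  Latitude: 30′ + 41.97″ = 30.69950′; 59 + 30.69950/60 = 59.5116583
  S ⇒ negate
  Lon: 1° + 52/60 + 48.9/3600 = 1 + 0.866667 + 0.013583 = 1.8802500
  W ⇒ negate
Point 3:
  φ: degrees = first 2 digits = 67, minutes = 46.6724; 67 + 46.6724/60 = 67.7778733
  S → negative
  Lon: split at 3 digits → 044° and 24.073′; 44 + 24.073/60 = 44.4012167
  E → positive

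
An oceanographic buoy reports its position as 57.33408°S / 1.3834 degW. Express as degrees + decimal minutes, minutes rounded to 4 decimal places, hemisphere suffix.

57° 20.0448′ S, 1° 23.0040′ W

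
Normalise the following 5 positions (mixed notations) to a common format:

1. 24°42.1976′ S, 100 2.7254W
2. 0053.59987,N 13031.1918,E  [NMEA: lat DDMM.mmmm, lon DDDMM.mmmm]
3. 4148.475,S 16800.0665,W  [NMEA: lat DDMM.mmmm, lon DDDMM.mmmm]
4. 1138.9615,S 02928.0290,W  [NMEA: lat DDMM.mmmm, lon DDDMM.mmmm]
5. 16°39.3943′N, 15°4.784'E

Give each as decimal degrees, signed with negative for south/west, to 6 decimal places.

1. -24.703293, -100.045423
2. 0.893331, 130.519863
3. -41.807917, -168.001108
4. -11.649358, -29.467150
5. 16.656572, 15.079733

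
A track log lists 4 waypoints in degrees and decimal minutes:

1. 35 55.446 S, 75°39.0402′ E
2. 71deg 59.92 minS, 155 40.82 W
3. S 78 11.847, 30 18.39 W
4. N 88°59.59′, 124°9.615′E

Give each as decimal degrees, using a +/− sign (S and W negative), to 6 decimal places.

1. -35.924100, 75.650670
2. -71.998667, -155.680333
3. -78.197450, -30.306500
4. 88.993167, 124.160250

Point 1:
  φ: 35 + 55.446/60 = 35.9241000
  S ⇒ negate
  Lon: 39.0402′ = 0.650670°; total 75.6506700
  E ⇒ keep positive
Point 2:
  Latitude: 71 + 59.92/60 = 71.9986667
  S ⇒ negate
  Lon: 40.82′ = 0.680333°; total 155.6803333
  W ⇒ negate
Point 3:
  φ: 11.847′ = 0.197450°; total 78.1974500
  hemisphere S, so the sign is −
  Longitude: 30 + 18.39/60 = 30.3065000
  hemisphere W, so the sign is −
Point 4:
  Latitude: 59.59′ = 0.993167°; total 88.9931667
  N ⇒ keep positive
  λ: 9.615′ = 0.160250°; total 124.1602500
  E ⇒ keep positive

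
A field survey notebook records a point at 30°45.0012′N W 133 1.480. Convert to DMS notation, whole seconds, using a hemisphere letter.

30°45′0″ N, 133°01′29″ W

Latitude: fractional minutes 0.00120 × 60 = 0.07″
Lon: fractional minutes 0.48000 × 60 = 28.80″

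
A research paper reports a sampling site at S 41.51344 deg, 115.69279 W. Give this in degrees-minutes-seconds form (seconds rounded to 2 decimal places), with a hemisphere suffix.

41°30′48.38″ S, 115°41′34.04″ W

φ: 0.513440° → 30.80640′; 0.80640 × 60 = 48.3840″
Lon: 0.692790 × 60 = 41.56740′ → 41′, remainder × 60 = 34.0440″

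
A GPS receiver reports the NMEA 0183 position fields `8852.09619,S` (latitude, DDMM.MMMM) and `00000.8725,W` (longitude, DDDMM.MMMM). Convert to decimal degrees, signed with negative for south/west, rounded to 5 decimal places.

Latitude: degrees = first 2 digits = 88, minutes = 52.09619; 88 + 52.09619/60 = 88.868270
hemisphere S, so the sign is −
Longitude: degrees = first 3 digits = 0, minutes = 0.8725; 0 + 0.8725/60 = 0.014542
W → negative

-88.86827, -0.01454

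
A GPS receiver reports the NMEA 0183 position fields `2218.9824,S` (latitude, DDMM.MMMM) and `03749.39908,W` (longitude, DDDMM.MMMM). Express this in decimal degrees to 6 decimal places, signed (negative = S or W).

Lat: degrees = first 2 digits = 22, minutes = 18.9824; 22 + 18.9824/60 = 22.3163733
S ⇒ negate
λ: degrees = first 3 digits = 37, minutes = 49.39908; 37 + 49.39908/60 = 37.8233180
W ⇒ negate

-22.316373, -37.823318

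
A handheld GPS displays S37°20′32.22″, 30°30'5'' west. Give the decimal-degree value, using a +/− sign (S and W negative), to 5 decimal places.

-37.34228, -30.50139

Lat: 20′ + 32.22″ = 20.53700′; 37 + 20.53700/60 = 37.342283
S ⇒ negate
λ: 30 + 30/60 + 5/3600 = 30.501389
hemisphere W, so the sign is −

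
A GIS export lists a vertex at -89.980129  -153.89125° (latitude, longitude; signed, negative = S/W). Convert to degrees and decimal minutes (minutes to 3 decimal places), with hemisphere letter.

89° 58.808′ S, 153° 53.475′ W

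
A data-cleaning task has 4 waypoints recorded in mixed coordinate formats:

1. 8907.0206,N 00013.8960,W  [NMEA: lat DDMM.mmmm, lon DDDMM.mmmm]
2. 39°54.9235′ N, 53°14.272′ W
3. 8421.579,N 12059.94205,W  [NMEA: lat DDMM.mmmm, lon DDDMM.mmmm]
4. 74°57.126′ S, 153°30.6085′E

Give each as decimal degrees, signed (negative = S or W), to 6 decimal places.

1. 89.117010, -0.231600
2. 39.915392, -53.237867
3. 84.359650, -120.999034
4. -74.952100, 153.510142

Point 1:
  φ: split at 2 digits → 89° and 7.0206′; 89 + 7.0206/60 = 89.1170100
  N ⇒ keep positive
  Longitude: split at 3 digits → 000° and 13.896′; 0 + 13.896/60 = 0.2316000
  W → negative
Point 2:
  Latitude: 39 + 54.9235/60 = 39.9153917
  N ⇒ keep positive
  Lon: 14.272′ = 0.237867°; total 53.2378667
  W → negative
Point 3:
  Lat: degrees = first 2 digits = 84, minutes = 21.579; 84 + 21.579/60 = 84.3596500
  N → positive
  Lon: split at 3 digits → 120° and 59.94205′; 120 + 59.94205/60 = 120.9990342
  hemisphere W, so the sign is −
Point 4:
  Lat: 74 + 57.126/60 = 74.9521000
  hemisphere S, so the sign is −
  Longitude: 153 + 30.6085/60 = 153.5101417
  E ⇒ keep positive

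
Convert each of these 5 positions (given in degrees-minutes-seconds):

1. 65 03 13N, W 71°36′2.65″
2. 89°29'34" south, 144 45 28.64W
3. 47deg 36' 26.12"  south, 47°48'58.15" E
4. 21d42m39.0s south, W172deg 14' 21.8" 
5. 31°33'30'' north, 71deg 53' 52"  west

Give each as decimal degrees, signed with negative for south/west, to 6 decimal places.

Point 1:
  Latitude: 65° + 3/60 + 13/3600 = 65 + 0.050000 + 0.003611 = 65.0536111
  N → positive
  Longitude: 71 + 36/60 + 2.65/3600 = 71.6007361
  W → negative
Point 2:
  Latitude: 89 + 29/60 + 34/3600 = 89.4927778
  hemisphere S, so the sign is −
  Lon: 144 + 45/60 + 28.64/3600 = 144.7579556
  hemisphere W, so the sign is −
Point 3:
  Latitude: 36′ + 26.12″ = 36.43533′; 47 + 36.43533/60 = 47.6072556
  hemisphere S, so the sign is −
  Lon: 48′ + 58.15″ = 48.96917′; 47 + 48.96917/60 = 47.8161528
  E ⇒ keep positive
Point 4:
  Lat: 42′ + 39″ = 42.65000′; 21 + 42.65000/60 = 21.7108333
  S → negative
  Longitude: 172 + 14/60 + 21.8/3600 = 172.2393889
  W ⇒ negate
Point 5:
  Latitude: 31° + 33/60 + 30/3600 = 31 + 0.550000 + 0.008333 = 31.5583333
  N ⇒ keep positive
  Lon: 71 + 53/60 + 52/3600 = 71.8977778
  W ⇒ negate

1. 65.053611, -71.600736
2. -89.492778, -144.757956
3. -47.607256, 47.816153
4. -21.710833, -172.239389
5. 31.558333, -71.897778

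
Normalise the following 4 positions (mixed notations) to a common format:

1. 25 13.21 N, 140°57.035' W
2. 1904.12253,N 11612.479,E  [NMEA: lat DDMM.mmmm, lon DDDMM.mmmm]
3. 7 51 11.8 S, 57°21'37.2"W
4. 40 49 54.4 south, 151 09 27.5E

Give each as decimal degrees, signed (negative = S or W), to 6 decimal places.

Point 1:
  Lat: 13.21′ = 0.220167°; total 25.2201667
  N → positive
  Lon: 140 + 57.035/60 = 140.9505833
  W ⇒ negate
Point 2:
  φ: split at 2 digits → 19° and 4.12253′; 19 + 4.12253/60 = 19.0687088
  N ⇒ keep positive
  λ: degrees = first 3 digits = 116, minutes = 12.479; 116 + 12.479/60 = 116.2079833
  E → positive
Point 3:
  Latitude: 51′ + 11.8″ = 51.19667′; 7 + 51.19667/60 = 7.8532778
  S ⇒ negate
  λ: 57° + 21/60 + 37.2/3600 = 57 + 0.350000 + 0.010333 = 57.3603333
  W ⇒ negate
Point 4:
  φ: 40 + 49/60 + 54.4/3600 = 40.8317778
  S ⇒ negate
  Lon: 151 + 9/60 + 27.5/3600 = 151.1576389
  E → positive

1. 25.220167, -140.950583
2. 19.068709, 116.207983
3. -7.853278, -57.360333
4. -40.831778, 151.157639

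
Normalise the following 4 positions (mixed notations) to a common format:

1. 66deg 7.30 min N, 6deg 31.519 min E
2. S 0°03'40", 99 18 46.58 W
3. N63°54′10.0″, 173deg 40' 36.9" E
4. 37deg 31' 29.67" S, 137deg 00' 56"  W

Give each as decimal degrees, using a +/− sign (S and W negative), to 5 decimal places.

1. 66.12167, 6.52532
2. -0.06111, -99.31294
3. 63.90278, 173.67692
4. -37.52491, -137.01556

Point 1:
  Latitude: 7.3′ = 0.121667°; total 66.121667
  N ⇒ keep positive
  Lon: 6 + 31.519/60 = 6.525317
  E ⇒ keep positive
Point 2:
  Latitude: 3′ + 40″ = 3.66667′; 0 + 3.66667/60 = 0.061111
  S → negative
  Longitude: 99° + 18/60 + 46.58/3600 = 99 + 0.300000 + 0.012939 = 99.312939
  hemisphere W, so the sign is −
Point 3:
  Latitude: 54′ + 10″ = 54.16667′; 63 + 54.16667/60 = 63.902778
  N → positive
  Lon: 173 + 40/60 + 36.9/3600 = 173.676917
  E ⇒ keep positive
Point 4:
  φ: 31′ + 29.67″ = 31.49450′; 37 + 31.49450/60 = 37.524908
  S ⇒ negate
  λ: 137° + 0/60 + 56/3600 = 137 + 0.000000 + 0.015556 = 137.015556
  W → negative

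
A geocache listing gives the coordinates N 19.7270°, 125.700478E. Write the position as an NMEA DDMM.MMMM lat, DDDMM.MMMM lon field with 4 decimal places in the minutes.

1943.6200,N / 12542.0287,E

Lat: minutes = (19.727000 − 19) × 60 = 43.620000
Longitude: minutes = (125.700478 − 125) × 60 = 42.028680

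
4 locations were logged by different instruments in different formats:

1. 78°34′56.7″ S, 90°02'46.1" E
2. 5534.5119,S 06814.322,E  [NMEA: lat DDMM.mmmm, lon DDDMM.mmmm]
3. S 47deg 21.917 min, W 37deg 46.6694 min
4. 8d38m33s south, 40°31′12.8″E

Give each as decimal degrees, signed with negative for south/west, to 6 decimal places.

1. -78.582417, 90.046139
2. -55.575198, 68.238700
3. -47.365283, -37.777823
4. -8.642500, 40.520222

Point 1:
  φ: 78 + 34/60 + 56.7/3600 = 78.5824167
  S → negative
  λ: 90 + 2/60 + 46.1/3600 = 90.0461389
  E → positive
Point 2:
  φ: split at 2 digits → 55° and 34.5119′; 55 + 34.5119/60 = 55.5751983
  S → negative
  Lon: degrees = first 3 digits = 68, minutes = 14.322; 68 + 14.322/60 = 68.2387000
  E → positive
Point 3:
  Lat: 47 + 21.917/60 = 47.3652833
  hemisphere S, so the sign is −
  Longitude: 37 + 46.6694/60 = 37.7778233
  hemisphere W, so the sign is −
Point 4:
  Lat: 8 + 38/60 + 33/3600 = 8.6425000
  S ⇒ negate
  λ: 40 + 31/60 + 12.8/3600 = 40.5202222
  E ⇒ keep positive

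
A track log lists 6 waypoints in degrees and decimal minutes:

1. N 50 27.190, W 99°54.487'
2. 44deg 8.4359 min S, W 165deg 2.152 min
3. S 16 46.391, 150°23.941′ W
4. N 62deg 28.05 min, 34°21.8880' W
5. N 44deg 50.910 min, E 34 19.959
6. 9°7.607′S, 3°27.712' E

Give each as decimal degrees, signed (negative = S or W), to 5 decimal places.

1. 50.45317, -99.90812
2. -44.14060, -165.03587
3. -16.77318, -150.39902
4. 62.46750, -34.36480
5. 44.84850, 34.33265
6. -9.12678, 3.46187

Point 1:
  Lat: 27.19′ = 0.453167°; total 50.453167
  N ⇒ keep positive
  λ: 54.487′ = 0.908117°; total 99.908117
  hemisphere W, so the sign is −
Point 2:
  Lat: 44 + 8.4359/60 = 44.140598
  S → negative
  Lon: 165 + 2.152/60 = 165.035867
  W ⇒ negate
Point 3:
  Lat: 16 + 46.391/60 = 16.773183
  hemisphere S, so the sign is −
  Lon: 23.941′ = 0.399017°; total 150.399017
  hemisphere W, so the sign is −
Point 4:
  φ: 28.05′ = 0.467500°; total 62.467500
  N → positive
  λ: 21.888′ = 0.364800°; total 34.364800
  hemisphere W, so the sign is −
Point 5:
  φ: 44 + 50.91/60 = 44.848500
  N → positive
  λ: 34 + 19.959/60 = 34.332650
  E → positive
Point 6:
  φ: 7.607′ = 0.126783°; total 9.126783
  hemisphere S, so the sign is −
  Longitude: 3 + 27.712/60 = 3.461867
  E ⇒ keep positive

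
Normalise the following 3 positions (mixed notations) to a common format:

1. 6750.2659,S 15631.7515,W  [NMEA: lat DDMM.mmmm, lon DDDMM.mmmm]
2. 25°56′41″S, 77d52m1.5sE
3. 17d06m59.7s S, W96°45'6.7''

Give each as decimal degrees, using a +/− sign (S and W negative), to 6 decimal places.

1. -67.837765, -156.529192
2. -25.944722, 77.867083
3. -17.116583, -96.751861

Point 1:
  Lat: degrees = first 2 digits = 67, minutes = 50.2659; 67 + 50.2659/60 = 67.8377650
  hemisphere S, so the sign is −
  Lon: degrees = first 3 digits = 156, minutes = 31.7515; 156 + 31.7515/60 = 156.5291917
  W ⇒ negate
Point 2:
  Lat: 56′ + 41″ = 56.68333′; 25 + 56.68333/60 = 25.9447222
  hemisphere S, so the sign is −
  Longitude: 77° + 52/60 + 1.5/3600 = 77 + 0.866667 + 0.000417 = 77.8670833
  E → positive
Point 3:
  Lat: 17° + 6/60 + 59.7/3600 = 17 + 0.100000 + 0.016583 = 17.1165833
  hemisphere S, so the sign is −
  Longitude: 96 + 45/60 + 6.7/3600 = 96.7518611
  W → negative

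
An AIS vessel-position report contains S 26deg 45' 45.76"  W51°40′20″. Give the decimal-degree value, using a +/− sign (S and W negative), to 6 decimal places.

-26.762711, -51.672222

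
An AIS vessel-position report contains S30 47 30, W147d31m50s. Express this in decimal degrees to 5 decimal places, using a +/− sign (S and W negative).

-30.79167, -147.53056

Latitude: 30° + 47/60 + 30/3600 = 30 + 0.783333 + 0.008333 = 30.791667
S ⇒ negate
λ: 147 + 31/60 + 50/3600 = 147.530556
W → negative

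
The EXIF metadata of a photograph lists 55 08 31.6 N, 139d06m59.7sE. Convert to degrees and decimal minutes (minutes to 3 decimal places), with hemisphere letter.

Lat: seconds/60 = 0.52667; minutes = 8 + 0.52667 = 8.52667
Lon: 6 + 59.7/60 = 6.99500′

55° 8.527′ N, 139° 6.995′ E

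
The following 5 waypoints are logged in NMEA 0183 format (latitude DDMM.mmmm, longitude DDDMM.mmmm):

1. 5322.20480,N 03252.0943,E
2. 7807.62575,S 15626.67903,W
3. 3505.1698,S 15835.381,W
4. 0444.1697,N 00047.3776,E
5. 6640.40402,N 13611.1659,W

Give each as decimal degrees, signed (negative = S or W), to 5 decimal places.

Point 1:
  φ: degrees = first 2 digits = 53, minutes = 22.2048; 53 + 22.2048/60 = 53.370080
  N ⇒ keep positive
  Lon: split at 3 digits → 032° and 52.0943′; 32 + 52.0943/60 = 32.868238
  E ⇒ keep positive
Point 2:
  Lat: split at 2 digits → 78° and 7.62575′; 78 + 7.62575/60 = 78.127096
  hemisphere S, so the sign is −
  λ: split at 3 digits → 156° and 26.67903′; 156 + 26.67903/60 = 156.444651
  W → negative
Point 3:
  Latitude: degrees = first 2 digits = 35, minutes = 5.1698; 35 + 5.1698/60 = 35.086163
  S → negative
  Lon: split at 3 digits → 158° and 35.381′; 158 + 35.381/60 = 158.589683
  W ⇒ negate
Point 4:
  φ: degrees = first 2 digits = 4, minutes = 44.1697; 4 + 44.1697/60 = 4.736162
  N → positive
  Longitude: split at 3 digits → 000° and 47.3776′; 0 + 47.3776/60 = 0.789627
  E ⇒ keep positive
Point 5:
  φ: split at 2 digits → 66° and 40.40402′; 66 + 40.40402/60 = 66.673400
  N ⇒ keep positive
  Lon: degrees = first 3 digits = 136, minutes = 11.1659; 136 + 11.1659/60 = 136.186098
  W → negative

1. 53.37008, 32.86824
2. -78.12710, -156.44465
3. -35.08616, -158.58968
4. 4.73616, 0.78963
5. 66.67340, -136.18610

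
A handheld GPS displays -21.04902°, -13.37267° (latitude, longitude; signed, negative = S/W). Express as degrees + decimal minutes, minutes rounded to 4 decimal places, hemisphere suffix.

Latitude is negative → S; |value| = 21.049020
Latitude: 21° + 0.049020 × 60 = 21° 2.941200′
Longitude is negative → W; |value| = 13.372670
Lon: minutes = (13.372670 − 13) × 60 = 22.360200

21° 2.9412′ S, 13° 22.3602′ W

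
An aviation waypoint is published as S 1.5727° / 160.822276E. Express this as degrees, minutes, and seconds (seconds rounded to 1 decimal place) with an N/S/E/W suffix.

1°34′21.7″ S, 160°49′20.2″ E

Lat: 0.572700 × 60 = 34.36200′ → 34′, remainder × 60 = 21.720″
Longitude: 0.822276 × 60 = 49.33656′ → 49′, remainder × 60 = 20.194″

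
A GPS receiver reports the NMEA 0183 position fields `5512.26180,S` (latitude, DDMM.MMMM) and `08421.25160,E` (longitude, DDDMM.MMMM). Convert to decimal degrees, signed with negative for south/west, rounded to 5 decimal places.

-55.20436, 84.35419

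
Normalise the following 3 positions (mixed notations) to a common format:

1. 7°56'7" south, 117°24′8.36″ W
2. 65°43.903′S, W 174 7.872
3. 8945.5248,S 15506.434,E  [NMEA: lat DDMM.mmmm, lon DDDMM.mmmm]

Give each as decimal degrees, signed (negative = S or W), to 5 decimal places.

Point 1:
  Latitude: 7° + 56/60 + 7/3600 = 7 + 0.933333 + 0.001944 = 7.935278
  hemisphere S, so the sign is −
  Longitude: 24′ + 8.36″ = 24.13933′; 117 + 24.13933/60 = 117.402322
  hemisphere W, so the sign is −
Point 2:
  Lat: 43.903′ = 0.731717°; total 65.731717
  hemisphere S, so the sign is −
  Longitude: 174 + 7.872/60 = 174.131200
  W → negative
Point 3:
  Lat: split at 2 digits → 89° and 45.5248′; 89 + 45.5248/60 = 89.758747
  S → negative
  Longitude: split at 3 digits → 155° and 6.434′; 155 + 6.434/60 = 155.107233
  E → positive

1. -7.93528, -117.40232
2. -65.73172, -174.13120
3. -89.75875, 155.10723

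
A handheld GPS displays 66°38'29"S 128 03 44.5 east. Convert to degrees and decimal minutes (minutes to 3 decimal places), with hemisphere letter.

Lat: 38 + 29/60 = 38.48333′
λ: seconds/60 = 0.74167; minutes = 3 + 0.74167 = 3.74167

66° 38.483′ S, 128° 3.742′ E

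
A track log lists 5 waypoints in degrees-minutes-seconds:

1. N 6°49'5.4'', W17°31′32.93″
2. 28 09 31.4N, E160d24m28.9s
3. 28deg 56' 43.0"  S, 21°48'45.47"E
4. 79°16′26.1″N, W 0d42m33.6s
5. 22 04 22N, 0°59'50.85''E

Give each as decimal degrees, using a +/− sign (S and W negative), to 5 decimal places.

1. 6.81817, -17.52581
2. 28.15872, 160.40803
3. -28.94528, 21.81263
4. 79.27392, -0.70933
5. 22.07278, 0.99746

Point 1:
  Lat: 6 + 49/60 + 5.4/3600 = 6.818167
  N → positive
  Lon: 31′ + 32.93″ = 31.54883′; 17 + 31.54883/60 = 17.525814
  W → negative
Point 2:
  φ: 9′ + 31.4″ = 9.52333′; 28 + 9.52333/60 = 28.158722
  N → positive
  Longitude: 160° + 24/60 + 28.9/3600 = 160 + 0.400000 + 0.008028 = 160.408028
  E → positive
Point 3:
  Latitude: 28° + 56/60 + 43/3600 = 28 + 0.933333 + 0.011944 = 28.945278
  hemisphere S, so the sign is −
  λ: 48′ + 45.47″ = 48.75783′; 21 + 48.75783/60 = 21.812631
  E → positive
Point 4:
  Lat: 79 + 16/60 + 26.1/3600 = 79.273917
  N → positive
  Longitude: 0° + 42/60 + 33.6/3600 = 0 + 0.700000 + 0.009333 = 0.709333
  W ⇒ negate
Point 5:
  φ: 22° + 4/60 + 22/3600 = 22 + 0.066667 + 0.006111 = 22.072778
  N ⇒ keep positive
  Lon: 0° + 59/60 + 50.85/3600 = 0 + 0.983333 + 0.014125 = 0.997458
  E → positive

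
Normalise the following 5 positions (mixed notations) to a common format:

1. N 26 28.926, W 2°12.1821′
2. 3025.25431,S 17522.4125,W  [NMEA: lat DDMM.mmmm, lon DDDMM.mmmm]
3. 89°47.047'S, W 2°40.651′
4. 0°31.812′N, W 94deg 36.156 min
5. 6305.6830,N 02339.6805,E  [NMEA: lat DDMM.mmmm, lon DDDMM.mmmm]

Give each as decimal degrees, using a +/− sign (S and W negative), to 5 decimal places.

1. 26.48210, -2.20304
2. -30.42091, -175.37354
3. -89.78412, -2.67752
4. 0.53020, -94.60260
5. 63.09472, 23.66134

Point 1:
  φ: 26 + 28.926/60 = 26.482100
  N ⇒ keep positive
  Longitude: 12.1821′ = 0.203035°; total 2.203035
  hemisphere W, so the sign is −
Point 2:
  φ: degrees = first 2 digits = 30, minutes = 25.25431; 30 + 25.25431/60 = 30.420905
  S ⇒ negate
  Longitude: degrees = first 3 digits = 175, minutes = 22.4125; 175 + 22.4125/60 = 175.373542
  W → negative
Point 3:
  Lat: 89 + 47.047/60 = 89.784117
  S ⇒ negate
  λ: 40.651′ = 0.677517°; total 2.677517
  hemisphere W, so the sign is −
Point 4:
  φ: 0 + 31.812/60 = 0.530200
  N ⇒ keep positive
  Longitude: 94 + 36.156/60 = 94.602600
  hemisphere W, so the sign is −
Point 5:
  Latitude: degrees = first 2 digits = 63, minutes = 5.683; 63 + 5.683/60 = 63.094717
  N → positive
  Longitude: degrees = first 3 digits = 23, minutes = 39.6805; 23 + 39.6805/60 = 23.661342
  E ⇒ keep positive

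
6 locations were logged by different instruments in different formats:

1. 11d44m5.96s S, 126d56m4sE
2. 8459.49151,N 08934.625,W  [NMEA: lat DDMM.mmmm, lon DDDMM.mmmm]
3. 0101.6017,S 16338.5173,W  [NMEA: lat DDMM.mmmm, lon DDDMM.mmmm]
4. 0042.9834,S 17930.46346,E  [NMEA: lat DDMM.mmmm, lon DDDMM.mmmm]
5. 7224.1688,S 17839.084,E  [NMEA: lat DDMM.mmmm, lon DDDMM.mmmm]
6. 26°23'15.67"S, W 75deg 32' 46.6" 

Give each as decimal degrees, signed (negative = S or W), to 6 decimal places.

Point 1:
  φ: 11 + 44/60 + 5.96/3600 = 11.7349889
  S → negative
  Lon: 126 + 56/60 + 4/3600 = 126.9344444
  E → positive
Point 2:
  Lat: split at 2 digits → 84° and 59.49151′; 84 + 59.49151/60 = 84.9915252
  N ⇒ keep positive
  Longitude: split at 3 digits → 089° and 34.625′; 89 + 34.625/60 = 89.5770833
  W → negative
Point 3:
  Lat: degrees = first 2 digits = 1, minutes = 1.6017; 1 + 1.6017/60 = 1.0266950
  S → negative
  Lon: split at 3 digits → 163° and 38.5173′; 163 + 38.5173/60 = 163.6419550
  W → negative
Point 4:
  Lat: split at 2 digits → 00° and 42.9834′; 0 + 42.9834/60 = 0.7163900
  S → negative
  Lon: degrees = first 3 digits = 179, minutes = 30.46346; 179 + 30.46346/60 = 179.5077243
  E ⇒ keep positive
Point 5:
  Lat: split at 2 digits → 72° and 24.1688′; 72 + 24.1688/60 = 72.4028133
  S → negative
  λ: degrees = first 3 digits = 178, minutes = 39.084; 178 + 39.084/60 = 178.6514000
  E → positive
Point 6:
  Lat: 26 + 23/60 + 15.67/3600 = 26.3876861
  S ⇒ negate
  λ: 32′ + 46.6″ = 32.77667′; 75 + 32.77667/60 = 75.5462778
  hemisphere W, so the sign is −

1. -11.734989, 126.934444
2. 84.991525, -89.577083
3. -1.026695, -163.641955
4. -0.716390, 179.507724
5. -72.402813, 178.651400
6. -26.387686, -75.546278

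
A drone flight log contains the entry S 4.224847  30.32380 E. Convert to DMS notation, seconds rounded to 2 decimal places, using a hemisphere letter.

4°13′29.45″ S, 30°19′25.68″ E

φ: 0.224847° → 13.49082′; 0.49082 × 60 = 29.4492″
Longitude: whole degrees 30; 19.42800′ → 19′ and 25.6800″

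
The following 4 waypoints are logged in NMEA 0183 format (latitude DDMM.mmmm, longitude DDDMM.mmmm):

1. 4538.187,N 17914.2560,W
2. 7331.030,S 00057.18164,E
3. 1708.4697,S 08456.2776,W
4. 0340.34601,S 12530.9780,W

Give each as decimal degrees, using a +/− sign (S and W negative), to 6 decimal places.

Point 1:
  Latitude: degrees = first 2 digits = 45, minutes = 38.187; 45 + 38.187/60 = 45.6364500
  N → positive
  λ: split at 3 digits → 179° and 14.256′; 179 + 14.256/60 = 179.2376000
  W ⇒ negate
Point 2:
  φ: split at 2 digits → 73° and 31.03′; 73 + 31.03/60 = 73.5171667
  hemisphere S, so the sign is −
  λ: degrees = first 3 digits = 0, minutes = 57.18164; 0 + 57.18164/60 = 0.9530273
  E → positive
Point 3:
  Lat: degrees = first 2 digits = 17, minutes = 8.4697; 17 + 8.4697/60 = 17.1411617
  S ⇒ negate
  Longitude: split at 3 digits → 084° and 56.2776′; 84 + 56.2776/60 = 84.9379600
  W → negative
Point 4:
  Lat: split at 2 digits → 03° and 40.34601′; 3 + 40.34601/60 = 3.6724335
  hemisphere S, so the sign is −
  λ: degrees = first 3 digits = 125, minutes = 30.978; 125 + 30.978/60 = 125.5163000
  W ⇒ negate

1. 45.636450, -179.237600
2. -73.517167, 0.953027
3. -17.141162, -84.937960
4. -3.672434, -125.516300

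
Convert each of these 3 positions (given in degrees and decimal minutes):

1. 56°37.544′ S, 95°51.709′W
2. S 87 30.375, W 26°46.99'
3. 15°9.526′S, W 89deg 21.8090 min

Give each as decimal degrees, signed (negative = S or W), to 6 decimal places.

Point 1:
  Latitude: 37.544′ = 0.625733°; total 56.6257333
  S ⇒ negate
  Longitude: 51.709′ = 0.861817°; total 95.8618167
  W → negative
Point 2:
  Latitude: 30.375′ = 0.506250°; total 87.5062500
  hemisphere S, so the sign is −
  Longitude: 46.99′ = 0.783167°; total 26.7831667
  hemisphere W, so the sign is −
Point 3:
  φ: 9.526′ = 0.158767°; total 15.1587667
  hemisphere S, so the sign is −
  λ: 21.809′ = 0.363483°; total 89.3634833
  W ⇒ negate

1. -56.625733, -95.861817
2. -87.506250, -26.783167
3. -15.158767, -89.363483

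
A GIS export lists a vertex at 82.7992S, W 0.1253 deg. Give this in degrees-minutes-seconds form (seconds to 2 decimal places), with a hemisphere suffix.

82°47′57.12″ S, 0°07′31.08″ W

Lat: whole degrees 82; 47.95200′ → 47′ and 57.1200″
Lon: 0.125300° → 7.51800′; 0.51800 × 60 = 31.0800″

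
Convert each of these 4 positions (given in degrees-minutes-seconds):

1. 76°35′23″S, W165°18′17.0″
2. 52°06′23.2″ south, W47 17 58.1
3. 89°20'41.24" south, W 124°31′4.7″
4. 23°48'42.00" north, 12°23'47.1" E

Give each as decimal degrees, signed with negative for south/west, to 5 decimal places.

Point 1:
  φ: 35′ + 23″ = 35.38333′; 76 + 35.38333/60 = 76.589722
  S → negative
  Longitude: 18′ + 17″ = 18.28333′; 165 + 18.28333/60 = 165.304722
  W ⇒ negate
Point 2:
  Lat: 6′ + 23.2″ = 6.38667′; 52 + 6.38667/60 = 52.106444
  S → negative
  λ: 47° + 17/60 + 58.1/3600 = 47 + 0.283333 + 0.016139 = 47.299472
  W ⇒ negate
Point 3:
  φ: 89 + 20/60 + 41.24/3600 = 89.344789
  hemisphere S, so the sign is −
  Lon: 124° + 31/60 + 4.7/3600 = 124 + 0.516667 + 0.001306 = 124.517972
  hemisphere W, so the sign is −
Point 4:
  Lat: 48′ + 42″ = 48.70000′; 23 + 48.70000/60 = 23.811667
  N → positive
  Longitude: 12° + 23/60 + 47.1/3600 = 12 + 0.383333 + 0.013083 = 12.396417
  E → positive

1. -76.58972, -165.30472
2. -52.10644, -47.29947
3. -89.34479, -124.51797
4. 23.81167, 12.39642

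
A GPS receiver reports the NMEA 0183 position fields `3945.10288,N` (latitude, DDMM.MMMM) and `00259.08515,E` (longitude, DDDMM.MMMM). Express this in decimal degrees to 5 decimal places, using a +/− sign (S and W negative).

φ: split at 2 digits → 39° and 45.10288′; 39 + 45.10288/60 = 39.751715
N → positive
Lon: degrees = first 3 digits = 2, minutes = 59.08515; 2 + 59.08515/60 = 2.984753
E ⇒ keep positive

39.75171, 2.98475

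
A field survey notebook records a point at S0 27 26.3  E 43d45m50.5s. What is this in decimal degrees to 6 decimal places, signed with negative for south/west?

-0.457306, 43.764028

Lat: 0 + 27/60 + 26.3/3600 = 0.4573056
S → negative
λ: 45′ + 50.5″ = 45.84167′; 43 + 45.84167/60 = 43.7640278
E → positive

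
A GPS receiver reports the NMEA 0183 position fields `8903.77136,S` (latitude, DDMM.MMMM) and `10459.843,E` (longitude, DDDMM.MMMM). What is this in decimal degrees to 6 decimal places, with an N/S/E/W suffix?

89.062856° S, 104.997383° E

Lat: split at 2 digits → 89° and 3.77136′; 89 + 3.77136/60 = 89.0628560
Longitude: split at 3 digits → 104° and 59.843′; 104 + 59.843/60 = 104.9973833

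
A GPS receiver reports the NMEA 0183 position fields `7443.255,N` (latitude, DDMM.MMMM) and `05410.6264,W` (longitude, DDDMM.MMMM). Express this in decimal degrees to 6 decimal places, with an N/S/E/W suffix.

74.720917° N, 54.177107° W

φ: split at 2 digits → 74° and 43.255′; 74 + 43.255/60 = 74.7209167
λ: degrees = first 3 digits = 54, minutes = 10.6264; 54 + 10.6264/60 = 54.1771067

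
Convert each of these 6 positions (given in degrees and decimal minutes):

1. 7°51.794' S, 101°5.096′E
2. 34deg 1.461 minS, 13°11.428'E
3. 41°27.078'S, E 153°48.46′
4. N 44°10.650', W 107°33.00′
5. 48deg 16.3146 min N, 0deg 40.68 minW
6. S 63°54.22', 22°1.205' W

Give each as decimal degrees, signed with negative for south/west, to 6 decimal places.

Point 1:
  Latitude: 51.794′ = 0.863233°; total 7.8632333
  hemisphere S, so the sign is −
  Longitude: 5.096′ = 0.084933°; total 101.0849333
  E ⇒ keep positive
Point 2:
  Lat: 34 + 1.461/60 = 34.0243500
  hemisphere S, so the sign is −
  Longitude: 13 + 11.428/60 = 13.1904667
  E → positive
Point 3:
  Lat: 27.078′ = 0.451300°; total 41.4513000
  S ⇒ negate
  λ: 48.46′ = 0.807667°; total 153.8076667
  E → positive
Point 4:
  Latitude: 10.65′ = 0.177500°; total 44.1775000
  N ⇒ keep positive
  λ: 107 + 33/60 = 107.5500000
  W ⇒ negate
Point 5:
  Latitude: 16.3146′ = 0.271910°; total 48.2719100
  N ⇒ keep positive
  Lon: 0 + 40.68/60 = 0.6780000
  hemisphere W, so the sign is −
Point 6:
  Lat: 63 + 54.22/60 = 63.9036667
  S ⇒ negate
  Lon: 22 + 1.205/60 = 22.0200833
  hemisphere W, so the sign is −

1. -7.863233, 101.084933
2. -34.024350, 13.190467
3. -41.451300, 153.807667
4. 44.177500, -107.550000
5. 48.271910, -0.678000
6. -63.903667, -22.020083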